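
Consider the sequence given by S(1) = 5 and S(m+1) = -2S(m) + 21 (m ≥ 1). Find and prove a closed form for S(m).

Claim: S(m) = (-2)^m + 7.

Base case: S(1) = 5, and (-2)^1 + 7 = -2 + 7 = 5.
Assume S(j) = (-2)^j + 7 for some j ≥ 1.
Then S(j+1) = -2S(j) + 21 = -2·((-2)^j + 7) + 21 = -2·(-2)^j − 14 + 21 = (-2)^{j+1} + 7.
Hence S(m) = (-2)^m + 7 for every m ≥ 1, by induction.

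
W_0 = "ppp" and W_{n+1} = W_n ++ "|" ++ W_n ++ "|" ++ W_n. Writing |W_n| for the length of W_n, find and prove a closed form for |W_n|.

Claim: |W_n| = 4·3^n − 1.

Base case: |W_0| = 3, and 4·3^0 − 1 = 3.
Assume |W_m| = 4·3^m − 1.
Then |W_{m+1}| = 3|W_m| + 2 = 3(4·3^m − 1) + 2 = 4·3^{m+1} − 3 + 2 = 4·3^{m+1} − 1.
So the formula holds for m+1, and by induction |W_n| = 4·3^n − 1 for all n ≥ 0.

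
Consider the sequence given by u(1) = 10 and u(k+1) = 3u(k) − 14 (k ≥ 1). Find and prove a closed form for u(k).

Claim: u(k) = 3^k + 7.

Base case: u(1) = 10, and 3^1 + 7 = 3 + 7 = 10.
Assume u(m) = 3^m + 7 for some m ≥ 1.
Then u(m+1) = 3u(m) − 14 = 3·(3^m + 7) − 14 = 3^{m+1} + 21 − 14 = 3^{m+1} + 7.
Hence u(k) = 3^k + 7 for every k ≥ 1, by induction.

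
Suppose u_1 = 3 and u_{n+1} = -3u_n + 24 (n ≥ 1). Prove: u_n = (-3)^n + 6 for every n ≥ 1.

Base case: u_1 = 3, and (-3)^1 + 6 = -3 + 6 = 3.
Assume u_k = (-3)^k + 6 for some k ≥ 1.
Then u_{k+1} = -3u_k + 24 = -3·((-3)^k + 6) + 24 = -3·(-3)^k − 18 + 24 = (-3)^{k+1} + 6.
By induction, u_n = (-3)^n + 6 for all n ≥ 1.

u_n = (-3)^n + 6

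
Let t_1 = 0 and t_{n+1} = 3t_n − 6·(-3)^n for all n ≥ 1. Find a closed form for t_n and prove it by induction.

Claim: t_n = 3^n + (-3)^n.

Base case: t_1 = 0, and 3^1 + (-3)^1 = 3 − 3 = 0.
Assume t_j = 3^j + (-3)^j for some j ≥ 1.
Then t_{j+1} = 3t_j − 6·(-3)^j = 3·(3^j + (-3)^j) − 6·(-3)^j = 3^{j+1} + 3·(-3)^j − 6·(-3)^j = 3^{j+1} − 3·(-3)^j = 3^{j+1} + (-3)^{j+1}.
By induction, t_n = 3^n + (-3)^n for all n ≥ 1.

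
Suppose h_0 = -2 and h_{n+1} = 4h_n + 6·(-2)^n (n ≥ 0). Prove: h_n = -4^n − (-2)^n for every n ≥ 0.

Base case: h_0 = -2, and -4^0 − (-2)^0 = -1 − 1 = -2.
Assume h_r = -4^r − (-2)^r for some r ≥ 0.
Then h_{r+1} = 4h_r + 6·(-2)^r = 4·(-4^r − (-2)^r) + 6·(-2)^r = -4^{r+1} − 4·(-2)^r + 6·(-2)^r = -4^{r+1} + 2·(-2)^r = -4^{r+1} − (-2)^{r+1}.
Hence h_n = -4^n − (-2)^n for every n ≥ 0, by induction.

h_n = -4^n − (-2)^n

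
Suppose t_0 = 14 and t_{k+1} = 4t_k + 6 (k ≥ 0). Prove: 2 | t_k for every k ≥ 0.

Base case: t_0 = 14 = 2·7, so 2 | t_0.
Assume 2 | t_r, so t_r = 2s for some integer s.
Then t_{r+1} = 4t_r + 6 = 4·(2s) + 6 = 2(4s + 3), so 2 | t_{r+1}.
So the property holds for r+1, and by induction 2 | t_k for all k ≥ 0.

2 | t_k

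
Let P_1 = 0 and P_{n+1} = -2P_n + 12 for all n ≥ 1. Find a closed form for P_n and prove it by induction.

Claim: P_n = 2·(-2)^n + 4.

Base case: P_1 = 0, and 2·(-2)^1 + 4 = -4 + 4 = 0.
Assume P_r = 2·(-2)^r + 4 for some r ≥ 1.
Then P_{r+1} = -2P_r + 12 = -2·(2·(-2)^r + 4) + 12 = -4·(-2)^r − 8 + 12 = 2·(-2)^{r+1} + 4.
Hence P_n = 2·(-2)^n + 4 for every n ≥ 1, by induction.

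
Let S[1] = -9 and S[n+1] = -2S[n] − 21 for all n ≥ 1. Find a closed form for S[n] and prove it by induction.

Claim: S[n] = (-2)^n − 7.

Base case: S[1] = -9, and (-2)^1 − 7 = -2 − 7 = -9.
Assume S[j] = (-2)^j − 7 for some j ≥ 1.
Then S[j+1] = -2S[j] − 21 = -2·((-2)^j − 7) − 21 = -2·(-2)^j + 14 − 21 = (-2)^{j+1} − 7.
Hence S[n] = (-2)^n − 7 for every n ≥ 1, by induction.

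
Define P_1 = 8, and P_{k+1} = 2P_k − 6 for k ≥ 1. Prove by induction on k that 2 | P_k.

Base case: P_1 = 8 = 2·4, so 2 | P_1.
Assume 2 | P_j, so P_j = 2t for some integer t.
Then P_{j+1} = 2P_j − 6 = 2·(2t) − 6 = 2(2t − 3), so 2 | P_{j+1}.
This completes the inductive step, so 2 | P_k for all k ≥ 1.

2 | P_k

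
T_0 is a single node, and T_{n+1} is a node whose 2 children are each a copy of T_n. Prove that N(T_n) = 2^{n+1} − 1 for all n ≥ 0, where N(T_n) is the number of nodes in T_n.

Base case: N(T_0) = 1, and 2^{0+1} − 1 = 1.
Assume N(T_r) = 2^{r+1} − 1.
Then N(T_{r+1}) = 1 + 2N(T_r) = 1 + 2(2^{r+1} − 1) = 2^{r+2} − 2 + 1 = 2^{r+2} − 1.
By induction, N(T_n) = 2^{n+1} − 1 for all n ≥ 0.

N(T_n) = 2^{n+1} − 1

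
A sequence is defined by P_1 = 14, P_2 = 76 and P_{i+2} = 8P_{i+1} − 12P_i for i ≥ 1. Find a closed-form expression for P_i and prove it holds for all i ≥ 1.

Claim: P_i = 2·6^i + 2^i.

Base cases: P_1 = 14 and 2·6^1 + 2^1 = 14; P_2 = 76 and 2·6^2 + 2^2 = 76.
Assume P_j = 2·6^j + 2^j for all 1 ≤ j ≤ m, where m ≥ 2.
Then P_{m+1} = 8P_m − 12P_{m−1} = 8·(2·6^m + 2^m) − 12·(2·6^{m−1} + 2^{m−1}) = 2·(8·6 − 12)6^{m−1} + (8·2 − 12)2^{m−1} = 72·6^{m−1} + 4·2^{m−1} = 2·6^{m+1} + 2^{m+1}.
This completes the inductive step, so P_i = 2·6^i + 2^i for all i ≥ 1.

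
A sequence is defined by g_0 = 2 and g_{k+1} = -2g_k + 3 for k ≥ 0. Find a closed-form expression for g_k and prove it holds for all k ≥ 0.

Claim: g_k = (-2)^k + 1.

Base case: g_0 = 2, and (-2)^0 + 1 = 1 + 1 = 2.
Assume g_m = (-2)^m + 1 for some m ≥ 0.
Then g_{m+1} = -2g_m + 3 = -2·((-2)^m + 1) + 3 = -2·(-2)^m − 2 + 3 = (-2)^{m+1} + 1.
Hence g_k = (-2)^k + 1 for every k ≥ 0, by induction.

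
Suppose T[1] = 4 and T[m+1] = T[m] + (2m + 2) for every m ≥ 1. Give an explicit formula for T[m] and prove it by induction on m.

Claim: T[m] = m^2 + m + 2.

Base case: T[1] = 4, and 1^2 + 1 + 2 = 4.
Assume T[j] = j^2 + j + 2.
Then T[j+1] = T[j] + (2j + 2) = (j^2 + j + 2) + (2j + 2) = j^2 + 3j + 4,
and (j+1)^2 + (j+1) + 2 = j^2 + 3j + 4.
By induction, T[m] = m^2 + m + 2 for all m ≥ 1.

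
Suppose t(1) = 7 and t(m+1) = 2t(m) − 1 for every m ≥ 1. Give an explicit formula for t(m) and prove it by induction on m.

Claim: t(m) = 3·2^m + 1.

Base case: t(1) = 7, and 3·2^1 + 1 = 6 + 1 = 7.
Assume t(r) = 3·2^r + 1 for some r ≥ 1.
Then t(r+1) = 2t(r) − 1 = 2·(3·2^r + 1) − 1 = 6·2^r + 2 − 1 = 3·2^{r+1} + 1.
Hence t(m) = 3·2^m + 1 for every m ≥ 1, by induction.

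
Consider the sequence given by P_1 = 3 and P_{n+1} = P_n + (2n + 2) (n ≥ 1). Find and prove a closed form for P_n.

Claim: P_n = n^2 + n + 1.

Base case: P_1 = 3, and 1^2 + 1 + 1 = 3.
Assume P_m = m^2 + m + 1.
Then P_{m+1} = P_m + (2m + 2) = (m^2 + m + 1) + (2m + 2) = m^2 + 3m + 3,
and (m+1)^2 + (m+1) + 1 = m^2 + 3m + 3.
This completes the inductive step, so P_n = n^2 + n + 1 for all n ≥ 1.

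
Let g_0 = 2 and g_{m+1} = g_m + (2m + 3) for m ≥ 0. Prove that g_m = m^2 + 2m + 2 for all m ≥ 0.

Base case: g_0 = 2, and 0^2 + 2·0 + 2 = 2.
Assume g_k = k^2 + 2k + 2.
Then g_{k+1} = g_k + (2k + 3) = (k^2 + 2k + 2) + (2k + 3) = k^2 + 4k + 5,
and (k+1)^2 + 2·(k+1) + 2 = k^2 + 4k + 5.
Hence g_m = m^2 + 2m + 2 for every m ≥ 0, by induction.

g_m = m^2 + 2m + 2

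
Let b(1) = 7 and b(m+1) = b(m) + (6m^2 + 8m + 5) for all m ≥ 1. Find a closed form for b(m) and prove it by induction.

Claim: b(m) = 2m^3 + m^2 + 2m + 2.

Base case: b(1) = 7, and 2·1^3 + 1^2 + 2·1 + 2 = 7.
Assume b(j) = 2j^3 + j^2 + 2j + 2.
Then b(j+1) = b(j) + (6j^2 + 8j + 5) = (2j^3 + j^2 + 2j + 2) + (6j^2 + 8j + 5) = 2j^3 + 7j^2 + 10j + 7,
and 2·(j+1)^3 + (j+1)^2 + 2·(j+1) + 2 = 2j^3 + 7j^2 + 10j + 7.
By induction, b(m) = 2m^3 + m^2 + 2m + 2 for all m ≥ 1.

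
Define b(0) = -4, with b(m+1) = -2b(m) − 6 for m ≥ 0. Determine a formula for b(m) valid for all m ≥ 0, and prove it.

Claim: b(m) = -2·(-2)^m − 2.

Base case: b(0) = -4, and -2·(-2)^0 − 2 = -2 − 2 = -4.
Assume b(k) = -2·(-2)^k − 2 for some k ≥ 0.
Then b(k+1) = -2b(k) − 6 = -2·(-2·(-2)^k − 2) − 6 = 4·(-2)^k + 4 − 6 = -2·(-2)^{k+1} − 2.
This completes the inductive step, so b(m) = -2·(-2)^m − 2 for all m ≥ 0.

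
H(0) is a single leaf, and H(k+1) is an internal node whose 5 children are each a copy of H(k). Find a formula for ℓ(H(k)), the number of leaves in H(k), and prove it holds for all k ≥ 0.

Claim: ℓ(H(k)) = 5^k.

Base case: ℓ(H(0)) = 1, and 5^0 = 1.
Assume ℓ(H(j)) = 5^j.
Then ℓ(H(j+1)) = 5·ℓ(H(j)) = 5·5^j = 5^{j+1}.
So the formula holds for j+1, and by induction ℓ(H(k)) = 5^k for all k ≥ 0.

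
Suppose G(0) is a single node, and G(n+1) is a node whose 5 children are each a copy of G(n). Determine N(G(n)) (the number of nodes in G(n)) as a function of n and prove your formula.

Claim: N(G(n)) = (5^{n+1} − 1)/4.

Base case: N(G(0)) = 1, and (5^{0+1} − 1)/4 = 1.
Assume N(G(k)) = (5^{k+1} − 1)/4.
Then N(G(k+1)) = 1 + 5N(G(k)) = 1 + 5·(5^{k+1} − 1)/4 = 1 + (5^{k+2} − 5)/4 = (4 + 5^{k+2} − 5)/4 = (5^{k+2} − 1)/4.
Hence N(G(n)) = (5^{n+1} − 1)/4 for every n ≥ 0, by induction.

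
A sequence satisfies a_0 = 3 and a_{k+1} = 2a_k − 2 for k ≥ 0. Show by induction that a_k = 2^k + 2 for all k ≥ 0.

Base case: a_0 = 3, and 2^0 + 2 = 1 + 2 = 3.
Assume a_j = 2^j + 2 for some j ≥ 0.
Then a_{j+1} = 2a_j − 2 = 2·(2^j + 2) − 2 = 2^{j+1} + 4 − 2 = 2^{j+1} + 2.
By induction, a_k = 2^k + 2 for all k ≥ 0.

a_k = 2^k + 2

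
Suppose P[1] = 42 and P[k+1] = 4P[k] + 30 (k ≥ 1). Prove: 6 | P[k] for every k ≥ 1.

Base case: P[1] = 42 = 6·7, so 6 | P[1].
Assume 6 | P[m], so P[m] = 6t for some integer t.
Then P[m+1] = 4P[m] + 30 = 4·(6t) + 30 = 6(4t + 5), so 6 | P[m+1].
This completes the inductive step, so 6 | P[k] for all k ≥ 1.

6 | P[k]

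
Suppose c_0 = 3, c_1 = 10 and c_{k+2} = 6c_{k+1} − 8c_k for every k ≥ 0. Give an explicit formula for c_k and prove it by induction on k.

Claim: c_k = 2·4^k + 2^k.

Base cases: c_0 = 3 and 2·4^0 + 2^0 = 3; c_1 = 10 and 2·4^1 + 2^1 = 10.
Assume c_i = 2·4^i + 2^i for all 0 ≤ i ≤ j, where j ≥ 1.
Then c_{j+1} = 6c_j − 8c_{j−1} = 6·(2·4^j + 2^j) − 8·(2·4^{j−1} + 2^{j−1}) = 2·(6·4 − 8)4^{j−1} + (6·2 − 8)2^{j−1} = 32·4^{j−1} + 4·2^{j−1} = 2·4^{j+1} + 2^{j+1}.
Hence c_k = 2·4^k + 2^k for every k ≥ 0, by strong induction.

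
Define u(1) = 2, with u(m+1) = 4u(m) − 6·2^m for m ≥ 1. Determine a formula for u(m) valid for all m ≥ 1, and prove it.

Claim: u(m) = -4^m + 3·2^m.

Base case: u(1) = 2, and -4^1 + 3·2^1 = -4 + 6 = 2.
Assume u(r) = -4^r + 3·2^r for some r ≥ 1.
Then u(r+1) = 4u(r) − 6·2^r = 4·(-4^r + 3·2^r) − 6·2^r = -4^{r+1} + 12·2^r − 6·2^r = -4^{r+1} + 6·2^r = -4^{r+1} + 3·2^{r+1}.
So the formula holds for r+1, and by induction u(m) = -4^m + 3·2^m for all m ≥ 1.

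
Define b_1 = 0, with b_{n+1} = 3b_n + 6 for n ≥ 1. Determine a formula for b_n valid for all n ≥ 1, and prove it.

Claim: b_n = 3^n − 3.

Base case: b_1 = 0, and 3^1 − 3 = 3 − 3 = 0.
Assume b_j = 3^j − 3 for some j ≥ 1.
Then b_{j+1} = 3b_j + 6 = 3·(3^j − 3) + 6 = 3^{j+1} − 9 + 6 = 3^{j+1} − 3.
Hence b_n = 3^n − 3 for every n ≥ 1, by induction.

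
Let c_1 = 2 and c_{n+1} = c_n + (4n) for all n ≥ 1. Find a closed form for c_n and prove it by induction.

Claim: c_n = 2n^2 − 2n + 2.

Base case: c_1 = 2, and 2·1^2 − 2·1 + 2 = 2.
Assume c_j = 2j^2 − 2j + 2.
Then c_{j+1} = c_j + (4j) = (2j^2 − 2j + 2) + (4j) = 2j^2 + 2j + 2,
and 2·(j+1)^2 − 2·(j+1) + 2 = 2j^2 + 2j + 2.
This completes the inductive step, so c_n = 2n^2 − 2n + 2 for all n ≥ 1.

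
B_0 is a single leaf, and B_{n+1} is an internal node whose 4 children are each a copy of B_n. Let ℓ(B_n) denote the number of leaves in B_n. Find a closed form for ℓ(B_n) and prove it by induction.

Claim: ℓ(B_n) = 4^n.

Base case: ℓ(B_0) = 1, and 4^0 = 1.
Assume ℓ(B_k) = 4^k.
Then ℓ(B_{k+1}) = 4·ℓ(B_k) = 4·4^k = 4^{k+1}.
This completes the inductive step, so ℓ(B_n) = 4^n for all n ≥ 0.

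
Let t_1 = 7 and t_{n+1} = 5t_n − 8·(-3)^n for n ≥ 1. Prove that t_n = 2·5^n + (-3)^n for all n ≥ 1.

Base case: t_1 = 7, and 2·5^1 + (-3)^1 = 10 − 3 = 7.
Assume t_m = 2·5^m + (-3)^m for some m ≥ 1.
Then t_{m+1} = 5t_m − 8·(-3)^m = 5·(2·5^m + (-3)^m) − 8·(-3)^m = 2·5^{m+1} + 5·(-3)^m − 8·(-3)^m = 2·5^{m+1} − 3·(-3)^m = 2·5^{m+1} + (-3)^{m+1}.
This completes the inductive step, so t_n = 2·5^n + (-3)^n for all n ≥ 1.

t_n = 2·5^n + (-3)^n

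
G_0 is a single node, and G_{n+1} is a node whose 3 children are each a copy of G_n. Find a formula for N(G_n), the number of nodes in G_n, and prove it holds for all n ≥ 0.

Claim: N(G_n) = (3^{n+1} − 1)/2.

Base case: N(G_0) = 1, and (3^{0+1} − 1)/2 = 1.
Assume N(G_m) = (3^{m+1} − 1)/2.
Then N(G_{m+1}) = 1 + 3N(G_m) = 1 + 3·(3^{m+1} − 1)/2 = 1 + (3^{m+2} − 3)/2 = (2 + 3^{m+2} − 3)/2 = (3^{m+2} − 1)/2.
By induction, N(G_n) = (3^{n+1} − 1)/2 for all n ≥ 0.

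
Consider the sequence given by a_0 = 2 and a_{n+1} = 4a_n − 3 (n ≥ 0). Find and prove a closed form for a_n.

Claim: a_n = 4^n + 1.

Base case: a_0 = 2, and 4^0 + 1 = 1 + 1 = 2.
Assume a_m = 4^m + 1 for some m ≥ 0.
Then a_{m+1} = 4a_m − 3 = 4·(4^m + 1) − 3 = 4^{m+1} + 4 − 3 = 4^{m+1} + 1.
So the formula holds for m+1, and by induction a_n = 4^n + 1 for all n ≥ 0.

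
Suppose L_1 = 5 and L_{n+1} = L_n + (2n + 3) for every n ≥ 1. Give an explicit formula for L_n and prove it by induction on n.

Claim: L_n = n^2 + 2n + 2.

Base case: L_1 = 5, and 1^2 + 2·1 + 2 = 5.
Assume L_r = r^2 + 2r + 2.
Then L_{r+1} = L_r + (2r + 3) = (r^2 + 2r + 2) + (2r + 3) = r^2 + 4r + 5,
and (r+1)^2 + 2·(r+1) + 2 = r^2 + 4r + 5.
Hence L_n = n^2 + 2n + 2 for every n ≥ 1, by induction.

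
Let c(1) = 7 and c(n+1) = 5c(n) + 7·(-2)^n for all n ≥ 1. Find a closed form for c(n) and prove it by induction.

Claim: c(n) = 5^n − (-2)^n.

Base case: c(1) = 7, and 5^1 − (-2)^1 = 5 + 2 = 7.
Assume c(k) = 5^k − (-2)^k for some k ≥ 1.
Then c(k+1) = 5c(k) + 7·(-2)^k = 5·(5^k − (-2)^k) + 7·(-2)^k = 5^{k+1} − 5·(-2)^k + 7·(-2)^k = 5^{k+1} + 2·(-2)^k = 5^{k+1} − (-2)^{k+1}.
By induction, c(n) = 5^n − (-2)^n for all n ≥ 1.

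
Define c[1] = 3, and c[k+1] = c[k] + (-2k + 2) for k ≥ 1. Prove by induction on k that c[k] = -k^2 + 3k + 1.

Base case: c[1] = 3, and -1^2 + 3·1 + 1 = 3.
Assume c[m] = -m^2 + 3m + 1.
Then c[m+1] = c[m] + (-2m + 2) = (-m^2 + 3m + 1) + (-2m + 2) = -m^2 + m + 3,
and -(m+1)^2 + 3·(m+1) + 1 = -m^2 + m + 3.
Hence c[k] = -k^2 + 3k + 1 for every k ≥ 1, by induction.

c[k] = -k^2 + 3k + 1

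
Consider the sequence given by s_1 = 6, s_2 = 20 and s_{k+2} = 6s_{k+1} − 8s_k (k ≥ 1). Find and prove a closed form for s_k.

Claim: s_k = 2^k + 4^k.

Base cases: s_1 = 6 and 2^1 + 4^1 = 6; s_2 = 20 and 2^2 + 4^2 = 20.
Assume s_j = 2^j + 4^j for all 1 ≤ j ≤ r, where r ≥ 2.
Then s_{r+1} = 6s_r − 8s_{r−1} = 6·(2^r + 4^r) − 8·(2^{r−1} + 4^{r−1}) = (6·2 − 8)2^{r−1} + (6·4 − 8)4^{r−1} = 4·2^{r−1} + 16·4^{r−1} = 2^{r+1} + 4^{r+1}.
By strong induction, s_k = 2^k + 4^k for all k ≥ 1.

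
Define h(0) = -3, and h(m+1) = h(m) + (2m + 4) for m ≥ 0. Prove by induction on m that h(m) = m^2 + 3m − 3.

Base case: h(0) = -3, and 0^2 + 3·0 − 3 = -3.
Assume h(j) = j^2 + 3j − 3.
Then h(j+1) = h(j) + (2j + 4) = (j^2 + 3j − 3) + (2j + 4) = j^2 + 5j + 1,
and (j+1)^2 + 3·(j+1) − 3 = j^2 + 5j + 1.
This completes the inductive step, so h(m) = m^2 + 3m − 3 for all m ≥ 0.

h(m) = m^2 + 3m − 3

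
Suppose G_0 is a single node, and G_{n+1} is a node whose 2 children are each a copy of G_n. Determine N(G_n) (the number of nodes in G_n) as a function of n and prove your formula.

Claim: N(G_n) = 2^{n+1} − 1.

Base case: N(G_0) = 1, and 2^{0+1} − 1 = 1.
Assume N(G_m) = 2^{m+1} − 1.
Then N(G_{m+1}) = 1 + 2N(G_m) = 1 + 2(2^{m+1} − 1) = 2^{m+2} − 2 + 1 = 2^{m+2} − 1.
So the formula holds for m+1, and by induction N(G_n) = 2^{n+1} − 1 for all n ≥ 0.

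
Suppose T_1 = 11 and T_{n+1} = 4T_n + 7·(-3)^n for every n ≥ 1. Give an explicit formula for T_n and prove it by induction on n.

Claim: T_n = 2·4^n − (-3)^n.

Base case: T_1 = 11, and 2·4^1 − (-3)^1 = 8 + 3 = 11.
Assume T_r = 2·4^r − (-3)^r for some r ≥ 1.
Then T_{r+1} = 4T_r + 7·(-3)^r = 4·(2·4^r − (-3)^r) + 7·(-3)^r = 2·4^{r+1} − 4·(-3)^r + 7·(-3)^r = 2·4^{r+1} + 3·(-3)^r = 2·4^{r+1} − (-3)^{r+1}.
Hence T_n = 2·4^n − (-3)^n for every n ≥ 1, by induction.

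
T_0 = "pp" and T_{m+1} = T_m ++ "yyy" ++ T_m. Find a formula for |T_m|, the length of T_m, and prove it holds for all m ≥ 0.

Claim: |T_m| = 5·2^m − 3.

Base case: |T_0| = 2, and 5·2^0 − 3 = 2.
Assume |T_k| = 5·2^k − 3.
Then |T_{k+1}| = |T_k| + 3 + |T_k| = 2|T_k| + 3 = 2(5·2^k − 3) + 3 = 5·2^{k+1} − 6 + 3 = 5·2^{k+1} − 3.
Hence |T_m| = 5·2^m − 3 for every m ≥ 0, by induction.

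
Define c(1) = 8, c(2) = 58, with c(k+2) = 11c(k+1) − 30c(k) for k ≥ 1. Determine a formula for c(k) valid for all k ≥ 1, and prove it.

Claim: c(k) = 3·6^k − 2·5^k.

Base cases: c(1) = 8 and 3·6^1 − 2·5^1 = 8; c(2) = 58 and 3·6^2 − 2·5^2 = 58.
Assume c(j) = 3·6^j − 2·5^j for all 1 ≤ j ≤ r, where r ≥ 2.
Then c(r+1) = 11c(r) − 30c(r−1) = 11·(3·6^r − 2·5^r) − 30·(3·6^{r−1} − 2·5^{r−1}) = 3·(11·6 − 30)6^{r−1} − 2·(11·5 − 30)5^{r−1} = 108·6^{r−1} − 50·5^{r−1} = 3·6^{r+1} − 2·5^{r+1}.
By strong induction, c(k) = 3·6^k − 2·5^k for all k ≥ 1.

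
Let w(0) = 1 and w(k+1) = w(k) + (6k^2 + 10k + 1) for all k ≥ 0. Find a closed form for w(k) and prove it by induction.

Claim: w(k) = 2k^3 + 2k^2 − 3k + 1.

Base case: w(0) = 1, and 2·0^3 + 2·0^2 − 3·0 + 1 = 1.
Assume w(j) = 2j^3 + 2j^2 − 3j + 1.
Then w(j+1) = w(j) + (6j^2 + 10j + 1) = (2j^3 + 2j^2 − 3j + 1) + (6j^2 + 10j + 1) = 2j^3 + 8j^2 + 7j + 2,
and 2·(j+1)^3 + 2·(j+1)^2 − 3·(j+1) + 1 = 2j^3 + 8j^2 + 7j + 2.
By induction, w(k) = 2k^3 + 2k^2 − 3k + 1 for all k ≥ 0.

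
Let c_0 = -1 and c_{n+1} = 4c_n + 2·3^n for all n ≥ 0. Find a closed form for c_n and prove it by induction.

Claim: c_n = 4^n − 2·3^n.

Base case: c_0 = -1, and 4^0 − 2·3^0 = 1 − 2 = -1.
Assume c_j = 4^j − 2·3^j for some j ≥ 0.
Then c_{j+1} = 4c_j + 2·3^j = 4·(4^j − 2·3^j) + 2·3^j = 4^{j+1} − 8·3^j + 2·3^j = 4^{j+1} − 6·3^j = 4^{j+1} − 2·3^{j+1}.
This completes the inductive step, so c_n = 4^n − 2·3^n for all n ≥ 0.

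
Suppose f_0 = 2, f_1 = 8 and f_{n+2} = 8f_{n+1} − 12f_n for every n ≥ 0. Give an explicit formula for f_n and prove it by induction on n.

Claim: f_n = 2^n + 6^n.

Base cases: f_0 = 2 and 2^0 + 6^0 = 2; f_1 = 8 and 2^1 + 6^1 = 8.
Assume f_j = 2^j + 6^j for all 0 ≤ j ≤ k, where k ≥ 1.
Then f_{k+1} = 8f_k − 12f_{k−1} = 8·(2^k + 6^k) − 12·(2^{k−1} + 6^{k−1}) = (8·2 − 12)2^{k−1} + (8·6 − 12)6^{k−1} = 4·2^{k−1} + 36·6^{k−1} = 2^{k+1} + 6^{k+1}.
So the formula holds for k+1, and by strong induction f_n = 2^n + 6^n for all n ≥ 0.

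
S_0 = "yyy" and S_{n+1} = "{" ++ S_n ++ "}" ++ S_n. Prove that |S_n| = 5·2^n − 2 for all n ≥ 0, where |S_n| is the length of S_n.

Base case: |S_0| = 3, and 5·2^0 − 2 = 3.
Assume |S_k| = 5·2^k − 2.
Then |S_{k+1}| = 1 + |S_k| + 1 + |S_k| = 2|S_k| + 2 = 2(5·2^k − 2) + 2 = 5·2^{k+1} − 4 + 2 = 5·2^{k+1} − 2.
This completes the inductive step, so |S_n| = 5·2^n − 2 for all n ≥ 0.

|S_n| = 5·2^n − 2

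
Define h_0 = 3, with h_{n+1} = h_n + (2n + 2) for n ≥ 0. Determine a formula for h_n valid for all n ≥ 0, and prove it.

Claim: h_n = n^2 + n + 3.

Base case: h_0 = 3, and 0^2 + 0 + 3 = 3.
Assume h_m = m^2 + m + 3.
Then h_{m+1} = h_m + (2m + 2) = (m^2 + m + 3) + (2m + 2) = m^2 + 3m + 5,
and (m+1)^2 + (m+1) + 3 = m^2 + 3m + 5.
This completes the inductive step, so h_n = n^2 + n + 3 for all n ≥ 0.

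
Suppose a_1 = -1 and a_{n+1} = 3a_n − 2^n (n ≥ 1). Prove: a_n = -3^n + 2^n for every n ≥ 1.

Base case: a_1 = -1, and -3^1 + 2^1 = -3 + 2 = -1.
Assume a_r = -3^r + 2^r for some r ≥ 1.
Then a_{r+1} = 3a_r − 2^r = 3·(-3^r + 2^r) − 2^r = -3^{r+1} + 3·2^r − 2^r = -3^{r+1} + 2·2^r = -3^{r+1} + 2^{r+1}.
By induction, a_n = -3^n + 2^n for all n ≥ 1.

a_n = -3^n + 2^n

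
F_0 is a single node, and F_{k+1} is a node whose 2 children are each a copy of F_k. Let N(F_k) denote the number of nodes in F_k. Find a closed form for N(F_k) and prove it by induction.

Claim: N(F_k) = 2^{k+1} − 1.

Base case: N(F_0) = 1, and 2^{0+1} − 1 = 1.
Assume N(F_m) = 2^{m+1} − 1.
Then N(F_{m+1}) = 1 + 2N(F_m) = 1 + 2(2^{m+1} − 1) = 2^{m+2} − 2 + 1 = 2^{m+2} − 1.
Hence N(F_k) = 2^{k+1} − 1 for every k ≥ 0, by induction.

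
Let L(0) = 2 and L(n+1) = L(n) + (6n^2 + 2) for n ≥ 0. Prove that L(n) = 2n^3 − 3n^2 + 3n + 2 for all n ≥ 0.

Base case: L(0) = 2, and 2·0^3 − 3·0^2 + 3·0 + 2 = 2.
Assume L(r) = 2r^3 − 3r^2 + 3r + 2.
Then L(r+1) = L(r) + (6r^2 + 2) = (2r^3 − 3r^2 + 3r + 2) + (6r^2 + 2) = 2r^3 + 3r^2 + 3r + 4,
and 2·(r+1)^3 − 3·(r+1)^2 + 3·(r+1) + 2 = 2r^3 + 3r^2 + 3r + 4.
This completes the inductive step, so L(n) = 2n^3 − 3n^2 + 3n + 2 for all n ≥ 0.

L(n) = 2n^3 − 3n^2 + 3n + 2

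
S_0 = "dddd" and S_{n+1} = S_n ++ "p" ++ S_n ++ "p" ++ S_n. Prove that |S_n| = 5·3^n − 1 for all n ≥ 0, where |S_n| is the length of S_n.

Base case: |S_0| = 4, and 5·3^0 − 1 = 4.
Assume |S_k| = 5·3^k − 1.
Then |S_{k+1}| = 3|S_k| + 2 = 3(5·3^k − 1) + 2 = 5·3^{k+1} − 3 + 2 = 5·3^{k+1} − 1.
So the formula holds for k+1, and by induction |S_n| = 5·3^n − 1 for all n ≥ 0.

|S_n| = 5·3^n − 1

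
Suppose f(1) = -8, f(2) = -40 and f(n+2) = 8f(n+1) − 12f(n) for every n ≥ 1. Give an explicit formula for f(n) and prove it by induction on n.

Claim: f(n) = -2^n − 6^n.

Base cases: f(1) = -8 and -2^1 − 6^1 = -8; f(2) = -40 and -2^2 − 6^2 = -40.
Assume f(j) = -2^j − 6^j for all 1 ≤ j ≤ r, where r ≥ 2.
Then f(r+1) = 8f(r) − 12f(r−1) = 8·(-2^r − 6^r) − 12·(-2^{r−1} − 6^{r−1}) = -(8·2 − 12)2^{r−1} − (8·6 − 12)6^{r−1} = -4·2^{r−1} − 36·6^{r−1} = -2^{r+1} − 6^{r+1}.
This completes the inductive step, so f(n) = -2^n − 6^n for all n ≥ 1.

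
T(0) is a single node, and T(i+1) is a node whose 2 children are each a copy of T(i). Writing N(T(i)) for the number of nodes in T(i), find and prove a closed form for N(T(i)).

Claim: N(T(i)) = 2^{i+1} − 1.

Base case: N(T(0)) = 1, and 2^{0+1} − 1 = 1.
Assume N(T(m)) = 2^{m+1} − 1.
Then N(T(m+1)) = 1 + 2N(T(m)) = 1 + 2(2^{m+1} − 1) = 2^{m+2} − 2 + 1 = 2^{m+2} − 1.
So the formula holds for m+1, and by induction N(T(i)) = 2^{i+1} − 1 for all i ≥ 0.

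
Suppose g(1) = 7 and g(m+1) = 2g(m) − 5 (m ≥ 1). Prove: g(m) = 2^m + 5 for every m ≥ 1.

Base case: g(1) = 7, and 2^1 + 5 = 2 + 5 = 7.
Assume g(r) = 2^r + 5 for some r ≥ 1.
Then g(r+1) = 2g(r) − 5 = 2·(2^r + 5) − 5 = 2^{r+1} + 10 − 5 = 2^{r+1} + 5.
This completes the inductive step, so g(m) = 2^m + 5 for all m ≥ 1.

g(m) = 2^m + 5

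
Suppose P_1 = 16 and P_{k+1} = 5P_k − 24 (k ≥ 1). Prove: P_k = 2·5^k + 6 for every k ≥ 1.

Base case: P_1 = 16, and 2·5^1 + 6 = 10 + 6 = 16.
Assume P_r = 2·5^r + 6 for some r ≥ 1.
Then P_{r+1} = 5P_r − 24 = 5·(2·5^r + 6) − 24 = 10·5^r + 30 − 24 = 2·5^{r+1} + 6.
This completes the inductive step, so P_k = 2·5^k + 6 for all k ≥ 1.

P_k = 2·5^k + 6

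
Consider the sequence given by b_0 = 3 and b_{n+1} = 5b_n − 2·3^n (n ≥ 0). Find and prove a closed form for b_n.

Claim: b_n = 2·5^n + 3^n.

Base case: b_0 = 3, and 2·5^0 + 3^0 = 2 + 1 = 3.
Assume b_r = 2·5^r + 3^r for some r ≥ 0.
Then b_{r+1} = 5b_r − 2·3^r = 5·(2·5^r + 3^r) − 2·3^r = 2·5^{r+1} + 5·3^r − 2·3^r = 2·5^{r+1} + 3·3^r = 2·5^{r+1} + 3^{r+1}.
Hence b_n = 2·5^n + 3^n for every n ≥ 0, by induction.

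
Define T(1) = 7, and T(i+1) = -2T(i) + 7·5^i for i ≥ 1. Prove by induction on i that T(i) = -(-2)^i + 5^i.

Base case: T(1) = 7, and -(-2)^1 + 5^1 = 2 + 5 = 7.
Assume T(r) = -(-2)^r + 5^r for some r ≥ 1.
Then T(r+1) = -2T(r) + 7·5^r = -2·(-(-2)^r + 5^r) + 7·5^r = -(-2)^{r+1} − 2·5^r + 7·5^r = -(-2)^{r+1} + 5·5^r = -(-2)^{r+1} + 5^{r+1}.
Hence T(i) = -(-2)^i + 5^i for every i ≥ 1, by induction.

T(i) = -(-2)^i + 5^i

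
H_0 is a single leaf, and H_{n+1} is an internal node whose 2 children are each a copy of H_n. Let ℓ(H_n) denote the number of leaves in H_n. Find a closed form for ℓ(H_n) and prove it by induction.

Claim: ℓ(H_n) = 2^n.

Base case: ℓ(H_0) = 1, and 2^0 = 1.
Assume ℓ(H_r) = 2^r.
Then ℓ(H_{r+1}) = 2·ℓ(H_r) = 2·2^r = 2^{r+1}.
So the formula holds for r+1, and by induction ℓ(H_n) = 2^n for all n ≥ 0.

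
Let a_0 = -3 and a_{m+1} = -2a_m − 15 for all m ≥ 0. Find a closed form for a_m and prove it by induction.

Claim: a_m = 2·(-2)^m − 5.

Base case: a_0 = -3, and 2·(-2)^0 − 5 = 2 − 5 = -3.
Assume a_r = 2·(-2)^r − 5 for some r ≥ 0.
Then a_{r+1} = -2a_r − 15 = -2·(2·(-2)^r − 5) − 15 = -4·(-2)^r + 10 − 15 = 2·(-2)^{r+1} − 5.
This completes the inductive step, so a_m = 2·(-2)^m − 5 for all m ≥ 0.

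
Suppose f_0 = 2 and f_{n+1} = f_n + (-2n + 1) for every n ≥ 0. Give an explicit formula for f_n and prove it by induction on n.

Claim: f_n = -n^2 + 2n + 2.

Base case: f_0 = 2, and -0^2 + 2·0 + 2 = 2.
Assume f_m = -m^2 + 2m + 2.
Then f_{m+1} = f_m + (-2m + 1) = (-m^2 + 2m + 2) + (-2m + 1) = -m^2 + 3,
and -(m+1)^2 + 2·(m+1) + 2 = -m^2 + 3.
By induction, f_n = -n^2 + 2n + 2 for all n ≥ 0.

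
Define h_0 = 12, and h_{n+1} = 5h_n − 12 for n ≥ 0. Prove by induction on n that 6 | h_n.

Base case: h_0 = 12 = 6·2, so 6 | h_0.
Assume 6 | h_m, so h_m = 6t for some integer t.
Then h_{m+1} = 5h_m − 12 = 5·(6t) − 12 = 6(5t − 2), so 6 | h_{m+1}.
By induction, 6 | h_n for all n ≥ 0.

6 | h_n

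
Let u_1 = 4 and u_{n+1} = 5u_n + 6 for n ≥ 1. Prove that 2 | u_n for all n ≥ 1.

Base case: u_1 = 4 = 2·2, so 2 | u_1.
Assume 2 | u_k, so u_k = 2t for some integer t.
Then u_{k+1} = 5u_k + 6 = 5·(2t) + 6 = 2(5t + 3), so 2 | u_{k+1}.
So the property holds for k+1, and by induction 2 | u_n for all n ≥ 1.

2 | u_n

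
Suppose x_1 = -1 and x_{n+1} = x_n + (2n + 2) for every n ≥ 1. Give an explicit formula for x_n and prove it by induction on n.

Claim: x_n = n^2 + n − 3.

Base case: x_1 = -1, and 1^2 + 1 − 3 = -1.
Assume x_m = m^2 + m − 3.
Then x_{m+1} = x_m + (2m + 2) = (m^2 + m − 3) + (2m + 2) = m^2 + 3m − 1,
and (m+1)^2 + (m+1) − 3 = m^2 + 3m − 1.
By induction, x_n = n^2 + n − 3 for all n ≥ 1.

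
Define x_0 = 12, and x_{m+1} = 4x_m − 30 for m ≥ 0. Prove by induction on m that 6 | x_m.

Base case: x_0 = 12 = 6·2, so 6 | x_0.
Assume 6 | x_j, so x_j = 6t for some integer t.
Then x_{j+1} = 4x_j − 30 = 4·(6t) − 30 = 6(4t − 5), so 6 | x_{j+1}.
Hence 6 | x_m for every m ≥ 0, by induction.

6 | x_m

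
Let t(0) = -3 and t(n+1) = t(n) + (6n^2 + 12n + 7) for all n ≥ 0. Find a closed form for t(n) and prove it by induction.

Claim: t(n) = 2n^3 + 3n^2 + 2n − 3.

Base case: t(0) = -3, and 2·0^3 + 3·0^2 + 2·0 − 3 = -3.
Assume t(j) = 2j^3 + 3j^2 + 2j − 3.
Then t(j+1) = t(j) + (6j^2 + 12j + 7) = (2j^3 + 3j^2 + 2j − 3) + (6j^2 + 12j + 7) = 2j^3 + 9j^2 + 14j + 4,
and 2·(j+1)^3 + 3·(j+1)^2 + 2·(j+1) − 3 = 2j^3 + 9j^2 + 14j + 4.
By induction, t(n) = 2n^3 + 3n^2 + 2n − 3 for all n ≥ 0.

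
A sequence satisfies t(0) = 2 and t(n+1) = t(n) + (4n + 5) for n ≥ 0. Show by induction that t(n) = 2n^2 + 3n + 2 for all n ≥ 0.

Base case: t(0) = 2, and 2·0^2 + 3·0 + 2 = 2.
Assume t(k) = 2k^2 + 3k + 2.
Then t(k+1) = t(k) + (4k + 5) = (2k^2 + 3k + 2) + (4k + 5) = 2k^2 + 7k + 7,
and 2·(k+1)^2 + 3·(k+1) + 2 = 2k^2 + 7k + 7.
This completes the inductive step, so t(n) = 2n^2 + 3n + 2 for all n ≥ 0.

t(n) = 2n^2 + 3n + 2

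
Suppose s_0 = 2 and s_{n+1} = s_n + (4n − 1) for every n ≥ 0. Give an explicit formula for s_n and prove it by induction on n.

Claim: s_n = 2n^2 − 3n + 2.

Base case: s_0 = 2, and 2·0^2 − 3·0 + 2 = 2.
Assume s_r = 2r^2 − 3r + 2.
Then s_{r+1} = s_r + (4r − 1) = (2r^2 − 3r + 2) + (4r − 1) = 2r^2 + r + 1,
and 2·(r+1)^2 − 3·(r+1) + 2 = 2r^2 + r + 1.
Hence s_n = 2n^2 − 3n + 2 for every n ≥ 0, by induction.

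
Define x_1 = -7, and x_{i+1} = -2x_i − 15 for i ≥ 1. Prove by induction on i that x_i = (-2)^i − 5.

Base case: x_1 = -7, and (-2)^1 − 5 = -2 − 5 = -7.
Assume x_j = (-2)^j − 5 for some j ≥ 1.
Then x_{j+1} = -2x_j − 15 = -2·((-2)^j − 5) − 15 = -2·(-2)^j + 10 − 15 = (-2)^{j+1} − 5.
So the formula holds for j+1, and by induction x_i = (-2)^i − 5 for all i ≥ 1.

x_i = (-2)^i − 5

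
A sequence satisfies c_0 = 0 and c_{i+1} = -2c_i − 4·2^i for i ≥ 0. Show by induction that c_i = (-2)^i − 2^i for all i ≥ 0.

Base case: c_0 = 0, and (-2)^0 − 2^0 = 1 − 1 = 0.
Assume c_k = (-2)^k − 2^k for some k ≥ 0.
Then c_{k+1} = -2c_k − 4·2^k = -2·((-2)^k − 2^k) − 4·2^k = (-2)^{k+1} + 2·2^k − 4·2^k = (-2)^{k+1} − 2·2^k = (-2)^{k+1} − 2^{k+1}.
So the formula holds for k+1, and by induction c_i = (-2)^i − 2^i for all i ≥ 0.

c_i = (-2)^i − 2^i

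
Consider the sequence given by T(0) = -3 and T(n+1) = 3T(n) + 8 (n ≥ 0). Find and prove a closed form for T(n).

Claim: T(n) = 3^n − 4.

Base case: T(0) = -3, and 3^0 − 4 = 1 − 4 = -3.
Assume T(r) = 3^r − 4 for some r ≥ 0.
Then T(r+1) = 3T(r) + 8 = 3·(3^r − 4) + 8 = 3^{r+1} − 12 + 8 = 3^{r+1} − 4.
Hence T(n) = 3^n − 4 for every n ≥ 0, by induction.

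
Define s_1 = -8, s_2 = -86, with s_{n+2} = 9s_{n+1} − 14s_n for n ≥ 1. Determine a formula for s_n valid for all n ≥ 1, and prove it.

Claim: s_n = 3·2^n − 2·7^n.

Base cases: s_1 = -8 and 3·2^1 − 2·7^1 = -8; s_2 = -86 and 3·2^2 − 2·7^2 = -86.
Assume s_i = 3·2^i − 2·7^i for all 1 ≤ i ≤ j, where j ≥ 2.
Then s_{j+1} = 9s_j − 14s_{j−1} = 9·(3·2^j − 2·7^j) − 14·(3·2^{j−1} − 2·7^{j−1}) = 3·(9·2 − 14)2^{j−1} − 2·(9·7 − 14)7^{j−1} = 12·2^{j−1} − 98·7^{j−1} = 3·2^{j+1} − 2·7^{j+1}.
So the formula holds for j+1, and by strong induction s_n = 3·2^n − 2·7^n for all n ≥ 1.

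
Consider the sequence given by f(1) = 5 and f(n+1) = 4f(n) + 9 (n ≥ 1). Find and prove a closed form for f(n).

Claim: f(n) = 2·4^n − 3.

Base case: f(1) = 5, and 2·4^1 − 3 = 8 − 3 = 5.
Assume f(m) = 2·4^m − 3 for some m ≥ 1.
Then f(m+1) = 4f(m) + 9 = 4·(2·4^m − 3) + 9 = 8·4^m − 12 + 9 = 2·4^{m+1} − 3.
So the formula holds for m+1, and by induction f(n) = 2·4^n − 3 for all n ≥ 1.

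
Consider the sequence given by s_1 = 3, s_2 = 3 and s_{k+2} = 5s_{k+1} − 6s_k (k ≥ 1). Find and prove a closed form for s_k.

Claim: s_k = 3·2^k − 3^k.

Base cases: s_1 = 3 and 3·2^1 − 3^1 = 3; s_2 = 3 and 3·2^2 − 3^2 = 3.
Assume s_j = 3·2^j − 3^j for all 1 ≤ j ≤ m, where m ≥ 2.
Then s_{m+1} = 5s_m − 6s_{m−1} = 5·(3·2^m − 3^m) − 6·(3·2^{m−1} − 3^{m−1}) = 3·(5·2 − 6)2^{m−1} − (5·3 − 6)3^{m−1} = 12·2^{m−1} − 9·3^{m−1} = 3·2^{m+1} − 3^{m+1}.
This completes the inductive step, so s_k = 3·2^k − 3^k for all k ≥ 1.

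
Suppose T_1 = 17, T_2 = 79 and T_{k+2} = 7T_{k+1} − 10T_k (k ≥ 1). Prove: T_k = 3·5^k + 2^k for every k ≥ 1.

Base cases: T_1 = 17 and 3·5^1 + 2^1 = 17; T_2 = 79 and 3·5^2 + 2^2 = 79.
Assume T_j = 3·5^j + 2^j for all 1 ≤ j ≤ r, where r ≥ 2.
Then T_{r+1} = 7T_r − 10T_{r−1} = 7·(3·5^r + 2^r) − 10·(3·5^{r−1} + 2^{r−1}) = 3·(7·5 − 10)5^{r−1} + (7·2 − 10)2^{r−1} = 75·5^{r−1} + 4·2^{r−1} = 3·5^{r+1} + 2^{r+1}.
Hence T_k = 3·5^k + 2^k for every k ≥ 1, by strong induction.

T_k = 3·5^k + 2^k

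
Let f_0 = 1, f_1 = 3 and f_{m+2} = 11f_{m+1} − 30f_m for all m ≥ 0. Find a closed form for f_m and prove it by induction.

Claim: f_m = 3·5^m − 2·6^m.

Base cases: f_0 = 1 and 3·5^0 − 2·6^0 = 1; f_1 = 3 and 3·5^1 − 2·6^1 = 3.
Assume f_j = 3·5^j − 2·6^j for all 0 ≤ j ≤ k, where k ≥ 1.
Then f_{k+1} = 11f_k − 30f_{k−1} = 11·(3·5^k − 2·6^k) − 30·(3·5^{k−1} − 2·6^{k−1}) = 3·(11·5 − 30)5^{k−1} − 2·(11·6 − 30)6^{k−1} = 75·5^{k−1} − 72·6^{k−1} = 3·5^{k+1} − 2·6^{k+1}.
This completes the inductive step, so f_m = 3·5^m − 2·6^m for all m ≥ 0.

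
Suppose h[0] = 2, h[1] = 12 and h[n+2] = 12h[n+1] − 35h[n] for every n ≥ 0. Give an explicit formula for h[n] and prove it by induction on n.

Claim: h[n] = 5^n + 7^n.

Base cases: h[0] = 2 and 5^0 + 7^0 = 2; h[1] = 12 and 5^1 + 7^1 = 12.
Assume h[j] = 5^j + 7^j for all 0 ≤ j ≤ k, where k ≥ 1.
Then h[k+1] = 12h[k] − 35h[k−1] = 12·(5^k + 7^k) − 35·(5^{k−1} + 7^{k−1}) = (12·5 − 35)5^{k−1} + (12·7 − 35)7^{k−1} = 25·5^{k−1} + 49·7^{k−1} = 5^{k+1} + 7^{k+1}.
Hence h[n] = 5^n + 7^n for every n ≥ 0, by strong induction.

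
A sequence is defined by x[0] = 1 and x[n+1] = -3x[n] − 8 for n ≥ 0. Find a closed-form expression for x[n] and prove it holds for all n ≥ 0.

Claim: x[n] = 3·(-3)^n − 2.

Base case: x[0] = 1, and 3·(-3)^0 − 2 = 3 − 2 = 1.
Assume x[j] = 3·(-3)^j − 2 for some j ≥ 0.
Then x[j+1] = -3x[j] − 8 = -3·(3·(-3)^j − 2) − 8 = -9·(-3)^j + 6 − 8 = 3·(-3)^{j+1} − 2.
By induction, x[n] = 3·(-3)^n − 2 for all n ≥ 0.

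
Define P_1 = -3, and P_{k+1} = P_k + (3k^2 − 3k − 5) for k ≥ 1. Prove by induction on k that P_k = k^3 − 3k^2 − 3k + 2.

Base case: P_1 = -3, and 1^3 − 3·1^2 − 3·1 + 2 = -3.
Assume P_j = j^3 − 3j^2 − 3j + 2.
Then P_{j+1} = P_j + (3j^2 − 3j − 5) = (j^3 − 3j^2 − 3j + 2) + (3j^2 − 3j − 5) = j^3 − 6j − 3,
and (j+1)^3 − 3·(j+1)^2 − 3·(j+1) + 2 = j^3 − 6j − 3.
This completes the inductive step, so P_k = k^3 − 3k^2 − 3k + 2 for all k ≥ 1.

P_k = k^3 − 3k^2 − 3k + 2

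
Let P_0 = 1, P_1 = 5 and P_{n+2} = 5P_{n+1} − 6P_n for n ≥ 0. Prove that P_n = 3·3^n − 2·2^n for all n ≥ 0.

Base cases: P_0 = 1 and 3·3^0 − 2·2^0 = 1; P_1 = 5 and 3·3^1 − 2·2^1 = 5.
Assume P_j = 3·3^j − 2·2^j for all 0 ≤ j ≤ m, where m ≥ 1.
Then P_{m+1} = 5P_m − 6P_{m−1} = 5·(3·3^m − 2·2^m) − 6·(3·3^{m−1} − 2·2^{m−1}) = 3·(5·3 − 6)3^{m−1} − 2·(5·2 − 6)2^{m−1} = 27·3^{m−1} − 8·2^{m−1} = 3·3^{m+1} − 2·2^{m+1}.
Hence P_n = 3·3^n − 2·2^n for every n ≥ 0, by strong induction.

P_n = 3·3^n − 2·2^n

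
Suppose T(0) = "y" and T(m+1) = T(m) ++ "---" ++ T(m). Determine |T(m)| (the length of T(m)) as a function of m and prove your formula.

Claim: |T(m)| = 2^{m+2} − 3.

Base case: |T(0)| = 1, and 2^{0+2} − 3 = 1.
Assume |T(r)| = 2^{r+2} − 3.
Then |T(r+1)| = |T(r)| + 3 + |T(r)| = 2|T(r)| + 3 = 2(2^{r+2} − 3) + 3 = 2^{r+3} − 6 + 3 = 2^{r+3} − 3.
This completes the inductive step, so |T(m)| = 2^{m+2} − 3 for all m ≥ 0.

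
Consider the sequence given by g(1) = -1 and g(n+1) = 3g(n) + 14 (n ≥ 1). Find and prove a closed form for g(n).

Claim: g(n) = 2·3^n − 7.

Base case: g(1) = -1, and 2·3^1 − 7 = 6 − 7 = -1.
Assume g(m) = 2·3^m − 7 for some m ≥ 1.
Then g(m+1) = 3g(m) + 14 = 3·(2·3^m − 7) + 14 = 6·3^m − 21 + 14 = 2·3^{m+1} − 7.
Hence g(n) = 2·3^n − 7 for every n ≥ 1, by induction.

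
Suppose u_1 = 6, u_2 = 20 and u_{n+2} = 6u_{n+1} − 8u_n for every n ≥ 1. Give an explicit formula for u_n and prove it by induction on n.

Claim: u_n = 4^n + 2^n.

Base cases: u_1 = 6 and 4^1 + 2^1 = 6; u_2 = 20 and 4^2 + 2^2 = 20.
Assume u_i = 4^i + 2^i for all 1 ≤ i ≤ j, where j ≥ 2.
Then u_{j+1} = 6u_j − 8u_{j−1} = 6·(4^j + 2^j) − 8·(4^{j−1} + 2^{j−1}) = (6·4 − 8)4^{j−1} + (6·2 − 8)2^{j−1} = 16·4^{j−1} + 4·2^{j−1} = 4^{j+1} + 2^{j+1}.
Hence u_n = 4^n + 2^n for every n ≥ 1, by strong induction.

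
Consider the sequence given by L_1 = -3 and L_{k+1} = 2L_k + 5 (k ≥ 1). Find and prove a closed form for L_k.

Claim: L_k = 2^k − 5.

Base case: L_1 = -3, and 2^1 − 5 = 2 − 5 = -3.
Assume L_j = 2^j − 5 for some j ≥ 1.
Then L_{j+1} = 2L_j + 5 = 2·(2^j − 5) + 5 = 2^{j+1} − 10 + 5 = 2^{j+1} − 5.
This completes the inductive step, so L_k = 2^k − 5 for all k ≥ 1.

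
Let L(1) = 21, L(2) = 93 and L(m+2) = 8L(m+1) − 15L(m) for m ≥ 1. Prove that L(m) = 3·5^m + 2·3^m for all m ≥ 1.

Base cases: L(1) = 21 and 3·5^1 + 2·3^1 = 21; L(2) = 93 and 3·5^2 + 2·3^2 = 93.
Assume L(j) = 3·5^j + 2·3^j for all 1 ≤ j ≤ k, where k ≥ 2.
Then L(k+1) = 8L(k) − 15L(k−1) = 8·(3·5^k + 2·3^k) − 15·(3·5^{k−1} + 2·3^{k−1}) = 3·(8·5 − 15)5^{k−1} + 2·(8·3 − 15)3^{k−1} = 75·5^{k−1} + 18·3^{k−1} = 3·5^{k+1} + 2·3^{k+1}.
Hence L(m) = 3·5^m + 2·3^m for every m ≥ 1, by strong induction.

L(m) = 3·5^m + 2·3^m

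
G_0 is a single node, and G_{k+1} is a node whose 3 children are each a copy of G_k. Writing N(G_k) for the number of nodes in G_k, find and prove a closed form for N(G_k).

Claim: N(G_k) = (3^{k+1} − 1)/2.

Base case: N(G_0) = 1, and (3^{0+1} − 1)/2 = 1.
Assume N(G_j) = (3^{j+1} − 1)/2.
Then N(G_{j+1}) = 1 + 3N(G_j) = 1 + 3·(3^{j+1} − 1)/2 = 1 + (3^{j+2} − 3)/2 = (2 + 3^{j+2} − 3)/2 = (3^{j+2} − 1)/2.
Hence N(G_k) = (3^{k+1} − 1)/2 for every k ≥ 0, by induction.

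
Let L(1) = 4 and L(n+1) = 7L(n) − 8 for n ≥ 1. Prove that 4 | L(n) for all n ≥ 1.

Base case: L(1) = 4 = 4·1, so 4 | L(1).
Assume 4 | L(m), so L(m) = 4t for some integer t.
Then L(m+1) = 7L(m) − 8 = 7·(4t) − 8 = 4(7t − 2), so 4 | L(m+1).
This completes the inductive step, so 4 | L(n) for all n ≥ 1.

4 | L(n)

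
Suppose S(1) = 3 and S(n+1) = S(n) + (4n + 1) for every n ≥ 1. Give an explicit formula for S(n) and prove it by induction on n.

Claim: S(n) = 2n^2 − n + 2.

Base case: S(1) = 3, and 2·1^2 − 1 + 2 = 3.
Assume S(j) = 2j^2 − j + 2.
Then S(j+1) = S(j) + (4j + 1) = (2j^2 − j + 2) + (4j + 1) = 2j^2 + 3j + 3,
and 2·(j+1)^2 − (j+1) + 2 = 2j^2 + 3j + 3.
Hence S(n) = 2n^2 − n + 2 for every n ≥ 1, by induction.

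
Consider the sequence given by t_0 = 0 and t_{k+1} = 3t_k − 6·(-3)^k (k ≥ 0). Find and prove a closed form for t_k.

Claim: t_k = -3^k + (-3)^k.

Base case: t_0 = 0, and -3^0 + (-3)^0 = -1 + 1 = 0.
Assume t_m = -3^m + (-3)^m for some m ≥ 0.
Then t_{m+1} = 3t_m − 6·(-3)^m = 3·(-3^m + (-3)^m) − 6·(-3)^m = -3^{m+1} + 3·(-3)^m − 6·(-3)^m = -3^{m+1} − 3·(-3)^m = -3^{m+1} + (-3)^{m+1}.
Hence t_k = -3^k + (-3)^k for every k ≥ 0, by induction.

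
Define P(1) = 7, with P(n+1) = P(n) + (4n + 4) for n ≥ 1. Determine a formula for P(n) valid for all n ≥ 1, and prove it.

Claim: P(n) = 2n^2 + 2n + 3.

Base case: P(1) = 7, and 2·1^2 + 2·1 + 3 = 7.
Assume P(r) = 2r^2 + 2r + 3.
Then P(r+1) = P(r) + (4r + 4) = (2r^2 + 2r + 3) + (4r + 4) = 2r^2 + 6r + 7,
and 2·(r+1)^2 + 2·(r+1) + 3 = 2r^2 + 6r + 7.
Hence P(n) = 2n^2 + 2n + 3 for every n ≥ 1, by induction.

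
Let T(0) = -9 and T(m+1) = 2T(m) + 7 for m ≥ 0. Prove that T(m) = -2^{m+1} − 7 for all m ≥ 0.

Base case: T(0) = -9, and -2^{0+1} − 7 = -2 − 7 = -9.
Assume T(k) = -2^{k+1} − 7 for some k ≥ 0.
Then T(k+1) = 2T(k) + 7 = 2·(-2^{k+1} − 7) + 7 = -2^{k+2} − 14 + 7 = -2^{k+2} − 7.
By induction, T(m) = -2^{m+1} − 7 for all m ≥ 0.

T(m) = -2^{m+1} − 7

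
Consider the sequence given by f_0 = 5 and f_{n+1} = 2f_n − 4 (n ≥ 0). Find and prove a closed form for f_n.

Claim: f_n = 2^n + 4.

Base case: f_0 = 5, and 2^0 + 4 = 1 + 4 = 5.
Assume f_j = 2^j + 4 for some j ≥ 0.
Then f_{j+1} = 2f_j − 4 = 2·(2^j + 4) − 4 = 2^{j+1} + 8 − 4 = 2^{j+1} + 4.
So the formula holds for j+1, and by induction f_n = 2^n + 4 for all n ≥ 0.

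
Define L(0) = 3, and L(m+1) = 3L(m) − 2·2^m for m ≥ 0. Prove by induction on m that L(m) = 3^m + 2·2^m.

Base case: L(0) = 3, and 3^0 + 2·2^0 = 1 + 2 = 3.
Assume L(j) = 3^j + 2·2^j for some j ≥ 0.
Then L(j+1) = 3L(j) − 2·2^j = 3·(3^j + 2·2^j) − 2·2^j = 3^{j+1} + 6·2^j − 2·2^j = 3^{j+1} + 4·2^j = 3^{j+1} + 2·2^{j+1}.
By induction, L(m) = 3^m + 2·2^m for all m ≥ 0.

L(m) = 3^m + 2·2^m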